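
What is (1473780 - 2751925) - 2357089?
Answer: -3635234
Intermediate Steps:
(1473780 - 2751925) - 2357089 = -1278145 - 2357089 = -3635234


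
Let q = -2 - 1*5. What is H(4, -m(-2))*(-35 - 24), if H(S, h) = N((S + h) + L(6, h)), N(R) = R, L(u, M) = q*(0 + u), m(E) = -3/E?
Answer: 4661/2 ≈ 2330.5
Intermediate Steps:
q = -7 (q = -2 - 5 = -7)
L(u, M) = -7*u (L(u, M) = -7*(0 + u) = -7*u)
H(S, h) = -42 + S + h (H(S, h) = (S + h) - 7*6 = (S + h) - 42 = -42 + S + h)
H(4, -m(-2))*(-35 - 24) = (-42 + 4 - (-3)/(-2))*(-35 - 24) = (-42 + 4 - (-3)*(-1)/2)*(-59) = (-42 + 4 - 1*3/2)*(-59) = (-42 + 4 - 3/2)*(-59) = -79/2*(-59) = 4661/2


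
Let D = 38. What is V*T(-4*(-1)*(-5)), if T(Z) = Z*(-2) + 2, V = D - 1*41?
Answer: -126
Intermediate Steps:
V = -3 (V = 38 - 1*41 = 38 - 41 = -3)
T(Z) = 2 - 2*Z (T(Z) = -2*Z + 2 = 2 - 2*Z)
V*T(-4*(-1)*(-5)) = -3*(2 - 2*(-4*(-1))*(-5)) = -3*(2 - 8*(-5)) = -3*(2 - 2*(-20)) = -3*(2 + 40) = -3*42 = -126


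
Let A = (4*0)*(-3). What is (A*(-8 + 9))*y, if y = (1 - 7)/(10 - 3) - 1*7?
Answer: 0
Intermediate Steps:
y = -55/7 (y = -6/7 - 7 = -55/7 ≈ -7.8571)
A = 0 (A = 0*(-3) = 0)
(A*(-8 + 9))*y = (0*(-8 + 9))*(-55/7) = (0*1)*(-55/7) = 0*(-55/7) = 0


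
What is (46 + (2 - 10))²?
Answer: 1444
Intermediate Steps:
(46 + (2 - 10))² = (46 - 8)² = 38² = 1444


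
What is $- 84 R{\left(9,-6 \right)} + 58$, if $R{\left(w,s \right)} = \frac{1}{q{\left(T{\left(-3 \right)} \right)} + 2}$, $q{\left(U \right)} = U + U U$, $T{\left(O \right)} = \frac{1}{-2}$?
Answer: $10$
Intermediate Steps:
$T{\left(O \right)} = - \frac{1}{2}$
$q{\left(U \right)} = U + U^{2}$
$R{\left(w,s \right)} = \frac{4}{7}$ ($R{\left(w,s \right)} = \frac{1}{- \frac{1 - \frac{1}{2}}{2} + 2} = \frac{1}{\left(- \frac{1}{2}\right) \frac{1}{2} + 2} = \frac{1}{- \frac{1}{4} + 2} = \frac{1}{\frac{7}{4}} = \frac{4}{7}$)
$- 84 R{\left(9,-6 \right)} + 58 = \left(-84\right) \frac{4}{7} + 58 = -48 + 58 = 10$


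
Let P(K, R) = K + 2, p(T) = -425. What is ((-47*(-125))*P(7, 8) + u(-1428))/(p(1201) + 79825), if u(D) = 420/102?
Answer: 179789/269960 ≈ 0.66598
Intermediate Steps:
P(K, R) = 2 + K
u(D) = 70/17 (u(D) = 420*(1/102) = 70/17)
((-47*(-125))*P(7, 8) + u(-1428))/(p(1201) + 79825) = ((-47*(-125))*(2 + 7) + 70/17)/(-425 + 79825) = (5875*9 + 70/17)/79400 = (52875 + 70/17)*(1/79400) = (898945/17)*(1/79400) = 179789/269960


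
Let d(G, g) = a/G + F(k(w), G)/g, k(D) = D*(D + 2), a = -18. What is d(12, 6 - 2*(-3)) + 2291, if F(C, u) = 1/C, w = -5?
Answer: 412111/180 ≈ 2289.5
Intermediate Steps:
k(D) = D*(2 + D)
F(C, u) = 1/C
d(G, g) = -18/G + 1/(15*g) (d(G, g) = -18/G + 1/(((-5*(2 - 5)))*g) = -18/G + 1/(((-5*(-3)))*g) = -18/G + 1/(15*g))
d(12, 6 - 2*(-3)) + 2291 = (-18/12 + 1/(15*(6 - 2*(-3)))) + 2291 = (-18*1/12 + 1/(15*(6 + 6))) + 2291 = (-3/2 + (1/15)/12) + 2291 = (-3/2 + (1/15)*(1/12)) + 2291 = (-3/2 + 1/180) + 2291 = -269/180 + 2291 = 412111/180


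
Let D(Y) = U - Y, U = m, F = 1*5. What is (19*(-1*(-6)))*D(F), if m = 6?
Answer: 114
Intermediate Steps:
F = 5
U = 6
D(Y) = 6 - Y
(19*(-1*(-6)))*D(F) = (19*(-1*(-6)))*(6 - 1*5) = (19*6)*(6 - 5) = 114*1 = 114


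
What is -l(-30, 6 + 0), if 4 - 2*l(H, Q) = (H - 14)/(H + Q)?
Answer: -13/12 ≈ -1.0833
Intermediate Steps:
l(H, Q) = 2 - (-14 + H)/(2*(H + Q)) (l(H, Q) = 2 - (H - 14)/(2*(H + Q)) = 2 - (-14 + H)/(2*(H + Q)))
-l(-30, 6 + 0) = -(7 + 2*(6 + 0) + (3/2)*(-30))/(-30 + (6 + 0)) = -(7 + 2*6 - 45)/(-30 + 6) = -(7 + 12 - 45)/(-24) = -(-1)*(-26)/24 = -1*13/12 = -13/12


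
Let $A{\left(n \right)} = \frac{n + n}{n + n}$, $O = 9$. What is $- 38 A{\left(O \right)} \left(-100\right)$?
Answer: $3800$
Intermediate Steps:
$A{\left(n \right)} = 1$ ($A{\left(n \right)} = \frac{2 n}{2 n} = 2 n \frac{1}{2 n} = 1$)
$- 38 A{\left(O \right)} \left(-100\right) = \left(-38\right) 1 \left(-100\right) = \left(-38\right) \left(-100\right) = 3800$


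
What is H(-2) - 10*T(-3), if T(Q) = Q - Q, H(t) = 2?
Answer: 2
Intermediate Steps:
T(Q) = 0
H(-2) - 10*T(-3) = 2 - 10*0 = 2 + 0 = 2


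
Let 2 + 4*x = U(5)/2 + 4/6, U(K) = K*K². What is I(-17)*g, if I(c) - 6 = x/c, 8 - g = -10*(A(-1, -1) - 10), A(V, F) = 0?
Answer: -47863/102 ≈ -469.25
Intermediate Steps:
U(K) = K³
g = -92 (g = 8 - (-10)*(0 - 10) = 8 - (-10)*(-10) = 8 - 1*100 = 8 - 100 = -92)
x = 367/24 (x = -½ + (5³/2 + 4/6)/4 = -½ + (125*(½) + 4*(⅙))/4 = -½ + (125/2 + ⅔)/4 = -½ + (¼)*(379/6) = -½ + 379/24 = 367/24 ≈ 15.292)
I(c) = 6 + 367/(24*c)
I(-17)*g = (6 + (367/24)/(-17))*(-92) = (6 + (367/24)*(-1/17))*(-92) = (6 - 367/408)*(-92) = (2081/408)*(-92) = -47863/102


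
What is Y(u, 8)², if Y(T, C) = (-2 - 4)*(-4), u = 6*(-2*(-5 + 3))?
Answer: 576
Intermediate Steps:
u = 24 (u = 6*(-2*(-2)) = 6*4 = 24)
Y(T, C) = 24 (Y(T, C) = -6*(-4) = 24)
Y(u, 8)² = 24² = 576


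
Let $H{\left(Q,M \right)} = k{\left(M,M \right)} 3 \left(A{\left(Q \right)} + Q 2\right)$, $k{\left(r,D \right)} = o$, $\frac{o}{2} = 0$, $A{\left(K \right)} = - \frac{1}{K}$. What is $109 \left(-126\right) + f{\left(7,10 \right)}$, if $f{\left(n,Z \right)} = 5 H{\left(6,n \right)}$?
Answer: $-13734$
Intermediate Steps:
$o = 0$ ($o = 2 \cdot 0 = 0$)
$k{\left(r,D \right)} = 0$
$H{\left(Q,M \right)} = 0$ ($H{\left(Q,M \right)} = 0 \cdot 3 \left(- \frac{1}{Q} + Q 2\right) = 0 \left(- \frac{1}{Q} + 2 Q\right) = 0$)
$f{\left(n,Z \right)} = 0$ ($f{\left(n,Z \right)} = 5 \cdot 0 = 0$)
$109 \left(-126\right) + f{\left(7,10 \right)} = 109 \left(-126\right) + 0 = -13734 + 0 = -13734$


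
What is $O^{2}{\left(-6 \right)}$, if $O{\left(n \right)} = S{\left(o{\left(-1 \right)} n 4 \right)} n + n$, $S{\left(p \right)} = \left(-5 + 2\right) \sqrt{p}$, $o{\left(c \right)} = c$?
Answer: $7812 - 432 \sqrt{6} \approx 6753.8$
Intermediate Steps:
$S{\left(p \right)} = - 3 \sqrt{p}$
$O{\left(n \right)} = n - 6 n \sqrt{- n}$ ($O{\left(n \right)} = - 3 \sqrt{- n 4} n + n = - 3 \sqrt{- 4 n} n + n = - 3 \cdot 2 \sqrt{- n} n + n = - 6 \sqrt{- n} n + n = - 6 n \sqrt{- n} + n = n - 6 n \sqrt{- n}$)
$O^{2}{\left(-6 \right)} = \left(- 6 \left(1 - 6 \sqrt{\left(-1\right) \left(-6\right)}\right)\right)^{2} = \left(- 6 \left(1 - 6 \sqrt{6}\right)\right)^{2} = \left(-6 + 36 \sqrt{6}\right)^{2}$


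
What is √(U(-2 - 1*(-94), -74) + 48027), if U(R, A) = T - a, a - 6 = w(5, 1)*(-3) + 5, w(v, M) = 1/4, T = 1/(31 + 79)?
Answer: 3*√64555865/110 ≈ 219.13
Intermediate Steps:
T = 1/110 ≈ 0.0090909
w(v, M) = ¼
a = 41/4 (a = 6 + ((¼)*(-3) + 5) = 6 + (-¾ + 5) = 6 + 17/4 = 41/4 ≈ 10.250)
U(R, A) = -2253/220 (U(R, A) = 1/110 - 1*41/4 = 1/110 - 41/4 = -2253/220)
√(U(-2 - 1*(-94), -74) + 48027) = √(-2253/220 + 48027) = √(10563687/220) = 3*√64555865/110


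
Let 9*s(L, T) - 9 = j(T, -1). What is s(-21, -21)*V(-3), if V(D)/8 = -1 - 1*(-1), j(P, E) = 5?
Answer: 0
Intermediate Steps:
s(L, T) = 14/9 (s(L, T) = 1 + (1/9)*5 = 1 + 5/9 = 14/9)
V(D) = 0 (V(D) = 8*(-1 - 1*(-1)) = 8*(-1 + 1) = 8*0 = 0)
s(-21, -21)*V(-3) = (14/9)*0 = 0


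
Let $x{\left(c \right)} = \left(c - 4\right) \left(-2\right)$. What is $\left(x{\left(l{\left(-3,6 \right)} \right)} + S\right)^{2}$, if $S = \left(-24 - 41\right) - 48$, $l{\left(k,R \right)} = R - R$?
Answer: $11025$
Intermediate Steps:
$l{\left(k,R \right)} = 0$
$S = -113$ ($S = -65 - 48 = -113$)
$x{\left(c \right)} = 8 - 2 c$ ($x{\left(c \right)} = \left(-4 + c\right) \left(-2\right) = 8 - 2 c$)
$\left(x{\left(l{\left(-3,6 \right)} \right)} + S\right)^{2} = \left(\left(8 - 0\right) - 113\right)^{2} = \left(\left(8 + 0\right) - 113\right)^{2} = \left(8 - 113\right)^{2} = \left(-105\right)^{2} = 11025$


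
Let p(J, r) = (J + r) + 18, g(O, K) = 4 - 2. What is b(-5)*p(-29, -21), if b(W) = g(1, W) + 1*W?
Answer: 96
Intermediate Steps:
g(O, K) = 2
p(J, r) = 18 + J + r
b(W) = 2 + W (b(W) = 2 + 1*W = 2 + W)
b(-5)*p(-29, -21) = (2 - 5)*(18 - 29 - 21) = -3*(-32) = 96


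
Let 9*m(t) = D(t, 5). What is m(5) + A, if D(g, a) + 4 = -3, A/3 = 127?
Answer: 3422/9 ≈ 380.22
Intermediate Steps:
A = 381 (A = 3*127 = 381)
D(g, a) = -7 (D(g, a) = -4 - 3 = -7)
m(t) = -7/9 (m(t) = (⅑)*(-7) = -7/9)
m(5) + A = -7/9 + 381 = 3422/9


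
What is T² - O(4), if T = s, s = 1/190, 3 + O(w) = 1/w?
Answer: 24819/9025 ≈ 2.7500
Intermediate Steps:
O(w) = -3 + 1/w
s = 1/190 ≈ 0.0052632
T = 1/190 ≈ 0.0052632
T² - O(4) = (1/190)² - (-3 + 1/4) = 1/36100 - (-3 + ¼) = 1/36100 - 1*(-11/4) = 1/36100 + 11/4 = 24819/9025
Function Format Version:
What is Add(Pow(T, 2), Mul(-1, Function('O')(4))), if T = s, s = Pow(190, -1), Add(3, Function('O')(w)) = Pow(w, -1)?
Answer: Rational(24819, 9025) ≈ 2.7500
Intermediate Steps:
Function('O')(w) = Add(-3, Pow(w, -1))
s = Rational(1, 190) ≈ 0.0052632
T = Rational(1, 190) ≈ 0.0052632
Add(Pow(T, 2), Mul(-1, Function('O')(4))) = Add(Pow(Rational(1, 190), 2), Mul(-1, Add(-3, Pow(4, -1)))) = Add(Rational(1, 36100), Mul(-1, Add(-3, Rational(1, 4)))) = Add(Rational(1, 36100), Mul(-1, Rational(-11, 4))) = Add(Rational(1, 36100), Rational(11, 4)) = Rational(24819, 9025)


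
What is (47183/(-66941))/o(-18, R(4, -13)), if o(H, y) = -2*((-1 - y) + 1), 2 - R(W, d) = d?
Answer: -47183/2008230 ≈ -0.023495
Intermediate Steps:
R(W, d) = 2 - d
o(H, y) = 2*y (o(H, y) = -(-2)*y = 2*y)
(47183/(-66941))/o(-18, R(4, -13)) = (47183/(-66941))/((2*(2 - 1*(-13)))) = (47183*(-1/66941))/((2*(2 + 13))) = -47183/(66941*(2*15)) = -47183/66941/30 = -47183/66941*1/30 = -47183/2008230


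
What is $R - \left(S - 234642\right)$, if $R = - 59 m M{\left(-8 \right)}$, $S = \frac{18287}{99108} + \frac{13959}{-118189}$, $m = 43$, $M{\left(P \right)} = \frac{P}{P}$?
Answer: $\frac{2718755432628589}{11713475412} \approx 2.3211 \cdot 10^{5}$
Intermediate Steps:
$M{\left(P \right)} = 1$
$S = \frac{777873671}{11713475412}$ ($S = 18287 \cdot \frac{1}{99108} + 13959 \left(- \frac{1}{118189}\right) = \frac{18287}{99108} - \frac{13959}{118189} = \frac{777873671}{11713475412} \approx 0.066408$)
$R = -2537$ ($R = \left(-59\right) 43 \cdot 1 = \left(-2537\right) 1 = -2537$)
$R - \left(S - 234642\right) = -2537 - \left(\frac{777873671}{11713475412} - 234642\right) = -2537 - - \frac{2748472519748833}{11713475412} = -2537 + \frac{2748472519748833}{11713475412} = \frac{2718755432628589}{11713475412}$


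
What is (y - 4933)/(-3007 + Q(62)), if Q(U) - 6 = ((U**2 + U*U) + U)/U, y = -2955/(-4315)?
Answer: 1064147/620497 ≈ 1.7150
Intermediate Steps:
y = 591/863 (y = -2955*(-1/4315) = 591/863 ≈ 0.68482)
Q(U) = 6 + (U + 2*U**2)/U (Q(U) = 6 + ((U**2 + U*U) + U)/U = 6 + ((U**2 + U**2) + U)/U = 6 + (2*U**2 + U)/U = 6 + (U + 2*U**2)/U)
(y - 4933)/(-3007 + Q(62)) = (591/863 - 4933)/(-3007 + (7 + 2*62)) = -4256588/(863*(-3007 + (7 + 124))) = -4256588/(863*(-3007 + 131)) = -4256588/863/(-2876) = -4256588/863*(-1/2876) = 1064147/620497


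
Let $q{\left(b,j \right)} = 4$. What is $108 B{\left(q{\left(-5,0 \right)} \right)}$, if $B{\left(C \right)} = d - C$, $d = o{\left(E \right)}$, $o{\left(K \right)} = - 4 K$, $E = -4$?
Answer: $1296$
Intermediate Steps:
$d = 16$ ($d = \left(-4\right) \left(-4\right) = 16$)
$B{\left(C \right)} = 16 - C$
$108 B{\left(q{\left(-5,0 \right)} \right)} = 108 \left(16 - 4\right) = 108 \cdot 12 = 1296$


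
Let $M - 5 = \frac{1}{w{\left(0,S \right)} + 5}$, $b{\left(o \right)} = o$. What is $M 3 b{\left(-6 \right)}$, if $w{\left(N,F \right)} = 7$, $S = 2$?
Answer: $- \frac{183}{2} \approx -91.5$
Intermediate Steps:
$M = \frac{61}{12}$ ($M = 5 + \frac{1}{7 + 5} = 5 + \frac{1}{12} = \frac{61}{12} \approx 5.0833$)
$M 3 b{\left(-6 \right)} = \frac{61}{12} \cdot 3 \left(-6\right) = \frac{61}{4} \left(-6\right) = - \frac{183}{2}$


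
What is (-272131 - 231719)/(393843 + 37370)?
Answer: -503850/431213 ≈ -1.1684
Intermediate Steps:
(-272131 - 231719)/(393843 + 37370) = -503850/431213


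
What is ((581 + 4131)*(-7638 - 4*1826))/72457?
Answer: -70406704/72457 ≈ -971.70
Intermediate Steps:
((581 + 4131)*(-7638 - 4*1826))/72457 = (4712*(-7638 - 7304))*(1/72457) = (4712*(-14942))*(1/72457) = -70406704*1/72457 = -70406704/72457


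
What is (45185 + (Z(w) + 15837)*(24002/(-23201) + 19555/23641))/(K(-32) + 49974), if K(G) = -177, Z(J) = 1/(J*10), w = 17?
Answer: 3907026022218893/4643277591537090 ≈ 0.84144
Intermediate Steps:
Z(J) = 1/(10*J)
(45185 + (Z(w) + 15837)*(24002/(-23201) + 19555/23641))/(K(-32) + 49974) = (45185 + ((1/10)/17 + 15837)*(24002/(-23201) + 19555/23641))/(-177 + 49974) = (45185 + ((1/10)*(1/17) + 15837)*(24002*(-1/23201) + 19555*(1/23641)))/49797 = (45185 + (1/170 + 15837)*(-24002/23201 + 19555/23641))*(1/49797) = (45185 + (2692291/170)*(-113735727/548494841))*(1/49797) = (45185 - 306209674180557/93244122970)*(1/49797) = (3907026022218893/93244122970)*(1/49797) = 3907026022218893/4643277591537090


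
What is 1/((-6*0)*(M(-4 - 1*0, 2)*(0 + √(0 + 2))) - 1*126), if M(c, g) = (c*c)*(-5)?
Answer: -1/126 ≈ -0.0079365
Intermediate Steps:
M(c, g) = -5*c² (M(c, g) = c²*(-5) = -5*c²)
1/((-6*0)*(M(-4 - 1*0, 2)*(0 + √(0 + 2))) - 1*126) = 1/((-6*0)*((-5*(-4 - 1*0)²)*(0 + √(0 + 2))) - 1*126) = 1/(0*((-5*(-4 + 0)²)*(0 + √2)) - 126) = 1/(0*((-5*(-4)²)*√2) - 126) = 1/(0*((-5*16)*√2) - 126) = 1/(0*(-80*√2) - 126) = 1/(0 - 126) = 1/(-126) = -1/126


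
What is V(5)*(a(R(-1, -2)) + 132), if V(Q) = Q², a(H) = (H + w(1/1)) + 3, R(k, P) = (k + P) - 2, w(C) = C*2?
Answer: 3300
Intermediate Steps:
w(C) = 2*C
R(k, P) = -2 + P + k (R(k, P) = (P + k) - 2 = -2 + P + k)
a(H) = 5 + H (a(H) = (H + 2/1) + 3 = (H + 2*1) + 3 = (H + 2) + 3 = (2 + H) + 3 = 5 + H)
V(5)*(a(R(-1, -2)) + 132) = 5²*((5 + (-2 - 2 - 1)) + 132) = 25*((5 - 5) + 132) = 25*(0 + 132) = 25*132 = 3300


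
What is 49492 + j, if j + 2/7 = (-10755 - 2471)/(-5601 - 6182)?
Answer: 4082218668/82481 ≈ 49493.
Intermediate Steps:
j = 69016/82481 (j = -2/7 + (-10755 - 2471)/(-5601 - 6182) = -2/7 - 13226/(-11783) = -2/7 - 13226*(-1/11783) = -2/7 + 13226/11783 = 69016/82481 ≈ 0.83675)
49492 + j = 49492 + 69016/82481 = 4082218668/82481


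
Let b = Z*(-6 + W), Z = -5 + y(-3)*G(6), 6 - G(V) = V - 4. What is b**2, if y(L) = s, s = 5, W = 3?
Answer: 2025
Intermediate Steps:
G(V) = 10 - V (G(V) = 6 - (V - 4) = 6 - (-4 + V) = 6 + (4 - V) = 10 - V)
y(L) = 5
Z = 15 (Z = -5 + 5*(10 - 1*6) = -5 + 5*(10 - 6) = -5 + 5*4 = -5 + 20 = 15)
b = -45 (b = 15*(-6 + 3) = 15*(-3) = -45)
b**2 = (-45)**2 = 2025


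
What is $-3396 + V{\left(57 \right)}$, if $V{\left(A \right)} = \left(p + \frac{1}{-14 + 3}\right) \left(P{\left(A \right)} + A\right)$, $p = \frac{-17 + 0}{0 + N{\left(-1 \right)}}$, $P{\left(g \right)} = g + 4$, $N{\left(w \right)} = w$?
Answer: $- \frac{15408}{11} \approx -1400.7$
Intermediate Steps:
$P{\left(g \right)} = 4 + g$
$p = 17$ ($p = \frac{-17 + 0}{0 - 1} = - \frac{17}{-1} = \left(-17\right) \left(-1\right) = 17$)
$V{\left(A \right)} = \frac{744}{11} + \frac{372 A}{11}$ ($V{\left(A \right)} = \left(17 + \frac{1}{-14 + 3}\right) \left(\left(4 + A\right) + A\right) = \left(17 + \frac{1}{-11}\right) \left(4 + 2 A\right) = \left(17 - \frac{1}{11}\right) \left(4 + 2 A\right) = \frac{186 \left(4 + 2 A\right)}{11} = \frac{744}{11} + \frac{372 A}{11}$)
$-3396 + V{\left(57 \right)} = -3396 + \left(\frac{744}{11} + \frac{372}{11} \cdot 57\right) = -3396 + \left(\frac{744}{11} + \frac{21204}{11}\right) = -3396 + \frac{21948}{11} = - \frac{15408}{11}$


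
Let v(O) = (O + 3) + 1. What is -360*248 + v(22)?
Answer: -89254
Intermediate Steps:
v(O) = 4 + O (v(O) = (3 + O) + 1 = 4 + O)
-360*248 + v(22) = -360*248 + (4 + 22) = -89280 + 26 = -89254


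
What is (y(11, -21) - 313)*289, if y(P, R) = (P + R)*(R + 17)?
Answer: -78897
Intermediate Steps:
y(P, R) = (17 + R)*(P + R) (y(P, R) = (P + R)*(17 + R) = (17 + R)*(P + R))
(y(11, -21) - 313)*289 = (((-21)**2 + 17*11 + 17*(-21) + 11*(-21)) - 313)*289 = ((441 + 187 - 357 - 231) - 313)*289 = (40 - 313)*289 = -273*289 = -78897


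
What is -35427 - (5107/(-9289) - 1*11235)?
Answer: -224714381/9289 ≈ -24191.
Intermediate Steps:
-35427 - (5107/(-9289) - 1*11235) = -35427 - (5107*(-1/9289) - 11235) = -35427 - (-5107/9289 - 11235) = -35427 - 1*(-104367022/9289) = -35427 + 104367022/9289 = -224714381/9289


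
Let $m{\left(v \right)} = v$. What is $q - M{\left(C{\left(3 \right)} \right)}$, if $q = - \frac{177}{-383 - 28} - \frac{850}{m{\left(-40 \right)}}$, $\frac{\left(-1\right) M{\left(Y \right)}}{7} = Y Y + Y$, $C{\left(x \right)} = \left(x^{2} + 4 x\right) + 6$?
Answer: $\frac{2911897}{548} \approx 5313.7$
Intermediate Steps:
$C{\left(x \right)} = 6 + x^{2} + 4 x$
$M{\left(Y \right)} = - 7 Y - 7 Y^{2}$ ($M{\left(Y \right)} = - 7 \left(Y Y + Y\right) = - 7 \left(Y^{2} + Y\right) = - 7 \left(Y + Y^{2}\right) = - 7 Y - 7 Y^{2}$)
$q = \frac{11881}{548}$ ($q = - \frac{177}{-383 - 28} - \frac{850}{-40} = - \frac{177}{-411} - - \frac{85}{4} = \left(-177\right) \left(- \frac{1}{411}\right) + \frac{85}{4} = \frac{59}{137} + \frac{85}{4} = \frac{11881}{548} \approx 21.681$)
$q - M{\left(C{\left(3 \right)} \right)} = \frac{11881}{548} - - 7 \left(6 + 3^{2} + 4 \cdot 3\right) \left(1 + \left(6 + 3^{2} + 4 \cdot 3\right)\right) = \frac{11881}{548} - - 7 \left(6 + 9 + 12\right) \left(1 + \left(6 + 9 + 12\right)\right) = \frac{11881}{548} - \left(-7\right) 27 \left(1 + 27\right) = \frac{11881}{548} - \left(-7\right) 27 \cdot 28 = \frac{11881}{548} - -5292 = \frac{11881}{548} + 5292 = \frac{2911897}{548}$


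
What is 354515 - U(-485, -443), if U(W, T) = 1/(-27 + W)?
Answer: 181511681/512 ≈ 3.5452e+5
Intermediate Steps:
354515 - U(-485, -443) = 354515 - 1/(-27 - 485) = 354515 - 1/(-512) = 354515 - 1*(-1/512) = 354515 + 1/512 = 181511681/512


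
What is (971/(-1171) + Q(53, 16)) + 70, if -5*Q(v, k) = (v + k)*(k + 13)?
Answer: -1938176/5855 ≈ -331.03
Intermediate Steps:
Q(v, k) = -(13 + k)*(k + v)/5 (Q(v, k) = -(v + k)*(k + 13)/5 = -(k + v)*(13 + k)/5 = -(13 + k)*(k + v)/5)
(971/(-1171) + Q(53, 16)) + 70 = (971/(-1171) + (-13/5*16 - 13/5*53 - ⅕*16² - ⅕*16*53)) + 70 = (971*(-1/1171) + (-208/5 - 689/5 - ⅕*256 - 848/5)) + 70 = (-971/1171 + (-208/5 - 689/5 - 256/5 - 848/5)) + 70 = (-971/1171 - 2001/5) + 70 = -2348026/5855 + 70 = -1938176/5855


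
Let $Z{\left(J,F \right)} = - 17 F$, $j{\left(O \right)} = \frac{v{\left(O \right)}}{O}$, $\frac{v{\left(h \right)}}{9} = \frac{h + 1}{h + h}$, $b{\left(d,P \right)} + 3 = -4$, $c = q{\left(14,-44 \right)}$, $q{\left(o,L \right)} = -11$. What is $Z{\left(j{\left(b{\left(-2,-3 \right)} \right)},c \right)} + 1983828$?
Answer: $1984015$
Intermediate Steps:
$c = -11$
$b{\left(d,P \right)} = -7$ ($b{\left(d,P \right)} = -3 - 4 = -7$)
$v{\left(h \right)} = \frac{9 \left(1 + h\right)}{2 h}$ ($v{\left(h \right)} = 9 \frac{h + 1}{h + h} = 9 \frac{1 + h}{2 h} = \frac{9 \left(1 + h\right)}{2 h}$)
$j{\left(O \right)} = \frac{9 \left(1 + O\right)}{2 O^{2}}$ ($j{\left(O \right)} = \frac{\frac{9}{2} \frac{1}{O} \left(1 + O\right)}{O} = \frac{9 \left(1 + O\right)}{2 O^{2}}$)
$Z{\left(j{\left(b{\left(-2,-3 \right)} \right)},c \right)} + 1983828 = \left(-17\right) \left(-11\right) + 1983828 = 187 + 1983828 = 1984015$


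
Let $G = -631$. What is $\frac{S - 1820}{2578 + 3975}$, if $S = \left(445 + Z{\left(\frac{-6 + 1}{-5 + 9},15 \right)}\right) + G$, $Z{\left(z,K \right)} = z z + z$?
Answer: $- \frac{32091}{104848} \approx -0.30607$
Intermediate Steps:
$Z{\left(z,K \right)} = z + z^{2}$ ($Z{\left(z,K \right)} = z^{2} + z = z + z^{2}$)
$S = - \frac{2971}{16}$ ($S = \left(445 + \frac{-6 + 1}{-5 + 9} \left(1 + \frac{-6 + 1}{-5 + 9}\right)\right) - 631 = \left(445 + - \frac{5}{4} \left(1 - \frac{5}{4}\right)\right) - 631 = \left(445 + \left(-5\right) \frac{1}{4} \left(1 - \frac{5}{4}\right)\right) - 631 = \left(445 - \frac{5 \left(1 - \frac{5}{4}\right)}{4}\right) - 631 = \left(445 - - \frac{5}{16}\right) - 631 = \left(445 + \frac{5}{16}\right) - 631 = \frac{7125}{16} - 631 = - \frac{2971}{16} \approx -185.69$)
$\frac{S - 1820}{2578 + 3975} = \frac{- \frac{2971}{16} - 1820}{2578 + 3975} = - \frac{32091}{16 \cdot 6553} = \left(- \frac{32091}{16}\right) \frac{1}{6553} = - \frac{32091}{104848}$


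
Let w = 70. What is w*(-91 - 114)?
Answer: -14350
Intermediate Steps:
w*(-91 - 114) = 70*(-91 - 114) = 70*(-205) = -14350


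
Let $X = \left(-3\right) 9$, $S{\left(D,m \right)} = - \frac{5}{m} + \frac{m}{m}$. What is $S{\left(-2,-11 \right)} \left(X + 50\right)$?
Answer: $\frac{368}{11} \approx 33.455$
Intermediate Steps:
$S{\left(D,m \right)} = 1 - \frac{5}{m}$ ($S{\left(D,m \right)} = - \frac{5}{m} + 1 = 1 - \frac{5}{m}$)
$X = -27$
$S{\left(-2,-11 \right)} \left(X + 50\right) = \frac{-5 - 11}{-11} \left(-27 + 50\right) = \left(- \frac{1}{11}\right) \left(-16\right) 23 = \frac{16}{11} \cdot 23 = \frac{368}{11}$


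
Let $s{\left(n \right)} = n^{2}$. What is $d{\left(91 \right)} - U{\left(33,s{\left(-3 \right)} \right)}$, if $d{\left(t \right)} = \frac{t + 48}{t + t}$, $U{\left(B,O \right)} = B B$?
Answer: $- \frac{198059}{182} \approx -1088.2$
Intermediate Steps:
$U{\left(B,O \right)} = B^{2}$
$d{\left(t \right)} = \frac{48 + t}{2 t}$
$d{\left(91 \right)} - U{\left(33,s{\left(-3 \right)} \right)} = \frac{48 + 91}{2 \cdot 91} - 33^{2} = \frac{1}{2} \cdot \frac{1}{91} \cdot 139 - 1089 = \frac{139}{182} - 1089 = - \frac{198059}{182}$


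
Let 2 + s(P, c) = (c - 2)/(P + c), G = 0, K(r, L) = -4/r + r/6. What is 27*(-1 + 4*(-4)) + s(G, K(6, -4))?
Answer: -466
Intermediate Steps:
K(r, L) = -4/r + r/6 (K(r, L) = -4/r + r*(⅙) = -4/r + r/6)
s(P, c) = -2 + (-2 + c)/(P + c) (s(P, c) = -2 + (c - 2)/(P + c) = -2 + (-2 + c)/(P + c))
27*(-1 + 4*(-4)) + s(G, K(6, -4)) = 27*(-1 + 4*(-4)) + (-2 - (-4/6 + (⅙)*6) - 2*0)/(0 + (-4/6 + (⅙)*6)) = 27*(-1 - 16) + (-2 - (-4*⅙ + 1) + 0)/(0 + (-4*⅙ + 1)) = 27*(-17) + (-2 - (-⅔ + 1) + 0)/(0 + (-⅔ + 1)) = -459 + (-2 - 1*⅓ + 0)/(0 + ⅓) = -459 + (-2 - ⅓ + 0)/(⅓) = -459 + 3*(-7/3) = -459 - 7 = -466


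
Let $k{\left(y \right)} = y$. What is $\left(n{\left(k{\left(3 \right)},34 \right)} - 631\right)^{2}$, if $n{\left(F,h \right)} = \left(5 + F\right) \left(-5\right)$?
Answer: $450241$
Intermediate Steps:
$n{\left(F,h \right)} = -25 - 5 F$
$\left(n{\left(k{\left(3 \right)},34 \right)} - 631\right)^{2} = \left(\left(-25 - 15\right) - 631\right)^{2} = \left(-40 - 631\right)^{2} = \left(-671\right)^{2} = 450241$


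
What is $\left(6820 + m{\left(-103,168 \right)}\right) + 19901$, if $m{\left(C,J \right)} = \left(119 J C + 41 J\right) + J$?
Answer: $-2025399$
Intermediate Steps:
$m{\left(C,J \right)} = 42 J + 119 C J$ ($m{\left(C,J \right)} = \left(119 C J + 41 J\right) + J = \left(41 J + 119 C J\right) + J = 42 J + 119 C J$)
$\left(6820 + m{\left(-103,168 \right)}\right) + 19901 = \left(6820 + 7 \cdot 168 \left(6 + 17 \left(-103\right)\right)\right) + 19901 = \left(6820 + 7 \cdot 168 \left(6 - 1751\right)\right) + 19901 = \left(6820 + 7 \cdot 168 \left(-1745\right)\right) + 19901 = \left(6820 - 2052120\right) + 19901 = -2045300 + 19901 = -2025399$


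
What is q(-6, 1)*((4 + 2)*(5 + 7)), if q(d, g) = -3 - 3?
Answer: -432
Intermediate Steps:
q(d, g) = -6
q(-6, 1)*((4 + 2)*(5 + 7)) = -6*(4 + 2)*(5 + 7) = -36*12 = -6*72 = -432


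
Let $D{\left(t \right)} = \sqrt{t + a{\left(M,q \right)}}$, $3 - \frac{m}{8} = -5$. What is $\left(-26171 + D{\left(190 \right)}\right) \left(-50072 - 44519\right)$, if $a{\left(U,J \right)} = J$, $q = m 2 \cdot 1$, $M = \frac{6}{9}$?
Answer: $2475541061 - 94591 \sqrt{318} \approx 2.4739 \cdot 10^{9}$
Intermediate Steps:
$m = 64$ ($m = 24 - -40 = 24 + 40 = 64$)
$M = \frac{2}{3}$ ($M = 6 \cdot \frac{1}{9} = \frac{2}{3} \approx 0.66667$)
$q = 128$ ($q = 64 \cdot 2 \cdot 1 = 128 \cdot 1 = 128$)
$D{\left(t \right)} = \sqrt{128 + t}$ ($D{\left(t \right)} = \sqrt{t + 128} = \sqrt{128 + t}$)
$\left(-26171 + D{\left(190 \right)}\right) \left(-50072 - 44519\right) = \left(-26171 + \sqrt{128 + 190}\right) \left(-50072 - 44519\right) = \left(-26171 + \sqrt{318}\right) \left(-94591\right) = 2475541061 - 94591 \sqrt{318}$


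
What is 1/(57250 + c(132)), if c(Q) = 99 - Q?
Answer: 1/57217 ≈ 1.7477e-5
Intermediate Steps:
1/(57250 + c(132)) = 1/(57250 + (99 - 1*132)) = 1/(57250 + (99 - 132)) = 1/(57250 - 33) = 1/57217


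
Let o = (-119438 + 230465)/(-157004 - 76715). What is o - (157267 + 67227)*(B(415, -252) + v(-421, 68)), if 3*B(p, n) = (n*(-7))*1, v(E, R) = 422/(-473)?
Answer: -14570611101294343/110549087 ≈ -1.3180e+8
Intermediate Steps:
v(E, R) = -422/473 (v(E, R) = 422*(-1/473) = -422/473)
B(p, n) = -7*n/3 (B(p, n) = ((n*(-7))*1)/3 = (-7*n*1)/3 = (-7*n)/3 = -7*n/3)
o = -111027/233719 (o = 111027/(-233719) = 111027*(-1/233719) = -111027/233719 ≈ -0.47504)
o - (157267 + 67227)*(B(415, -252) + v(-421, 68)) = -111027/233719 - (157267 + 67227)*(-7/3*(-252) - 422/473) = -111027/233719 - 224494*(588 - 422/473) = -111027/233719 - 224494*277702/473 = -111027/233719 - 1*62342432788/473 = -111027/233719 - 62342432788/473 = -14570611101294343/110549087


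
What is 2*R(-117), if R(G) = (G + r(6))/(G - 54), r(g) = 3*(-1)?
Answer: 80/57 ≈ 1.4035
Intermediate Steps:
r(g) = -3
R(G) = (-3 + G)/(-54 + G) (R(G) = (G - 3)/(G - 54) = (-3 + G)/(-54 + G))
2*R(-117) = 2*((-3 - 117)/(-54 - 117)) = 2*(-120/(-171)) = 2*(-1/171*(-120)) = 2*(40/57) = 80/57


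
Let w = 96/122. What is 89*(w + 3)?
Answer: 20559/61 ≈ 337.03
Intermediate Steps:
w = 48/61 (w = 96*(1/122) = 48/61 ≈ 0.78689)
89*(w + 3) = 89*(48/61 + 3) = 89*(231/61) = 20559/61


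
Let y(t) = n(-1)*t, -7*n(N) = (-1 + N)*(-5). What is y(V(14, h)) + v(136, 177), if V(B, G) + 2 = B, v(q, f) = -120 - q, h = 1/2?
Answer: -1912/7 ≈ -273.14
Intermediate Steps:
h = 1/2 ≈ 0.50000
V(B, G) = -2 + B
n(N) = -5/7 + 5*N/7 (n(N) = -(-1 + N)*(-5)/7 = -(5 - 5*N)/7 = -5/7 + 5*N/7)
y(t) = -10*t/7 (y(t) = (-5/7 + (5/7)*(-1))*t = (-5/7 - 5/7)*t = -10*t/7)
y(V(14, h)) + v(136, 177) = -10*(-2 + 14)/7 + (-120 - 1*136) = -10/7*12 + (-120 - 136) = -120/7 - 256 = -1912/7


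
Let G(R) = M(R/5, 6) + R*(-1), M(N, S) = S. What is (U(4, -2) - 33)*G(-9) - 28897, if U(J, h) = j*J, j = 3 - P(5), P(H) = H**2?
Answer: -30712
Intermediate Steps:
j = -22 (j = 3 - 1*5**2 = 3 - 1*25 = 3 - 25 = -22)
G(R) = 6 - R (G(R) = 6 + R*(-1) = 6 - R)
U(J, h) = -22*J
(U(4, -2) - 33)*G(-9) - 28897 = (-22*4 - 33)*(6 - 1*(-9)) - 28897 = (-88 - 33)*(6 + 9) - 28897 = -121*15 - 28897 = -1815 - 28897 = -30712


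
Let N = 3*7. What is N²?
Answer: 441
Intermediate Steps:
N = 21
N² = 21² = 441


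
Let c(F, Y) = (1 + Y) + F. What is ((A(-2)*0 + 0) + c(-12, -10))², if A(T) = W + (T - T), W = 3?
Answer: 441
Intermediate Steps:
c(F, Y) = 1 + F + Y
A(T) = 3 (A(T) = 3 + (T - T) = 3 + 0 = 3)
((A(-2)*0 + 0) + c(-12, -10))² = ((3*0 + 0) + (1 - 12 - 10))² = ((0 + 0) - 21)² = (0 - 21)² = (-21)² = 441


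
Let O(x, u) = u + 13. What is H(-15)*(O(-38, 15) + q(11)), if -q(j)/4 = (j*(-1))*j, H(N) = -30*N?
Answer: 230400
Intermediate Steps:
O(x, u) = 13 + u
q(j) = 4*j**2 (q(j) = -4*j*(-1)*j = -4*(-j)*j = -(-4)*j**2 = 4*j**2)
H(-15)*(O(-38, 15) + q(11)) = (-30*(-15))*((13 + 15) + 4*11**2) = 450*(28 + 4*121) = 450*(28 + 484) = 450*512 = 230400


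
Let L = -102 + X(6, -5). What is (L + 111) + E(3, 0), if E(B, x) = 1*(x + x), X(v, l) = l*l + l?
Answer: 29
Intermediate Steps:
X(v, l) = l + l² (X(v, l) = l² + l = l + l²)
L = -82 (L = -102 - 5*(1 - 5) = -102 - 5*(-4) = -102 + 20 = -82)
E(B, x) = 2*x (E(B, x) = 1*(2*x) = 2*x)
(L + 111) + E(3, 0) = (-82 + 111) + 2*0 = 29 + 0 = 29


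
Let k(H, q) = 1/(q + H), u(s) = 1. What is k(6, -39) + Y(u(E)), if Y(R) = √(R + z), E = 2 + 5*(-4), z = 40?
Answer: -1/33 + √41 ≈ 6.3728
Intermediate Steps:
E = -18 (E = 2 - 20 = -18)
k(H, q) = 1/(H + q)
Y(R) = √(40 + R) (Y(R) = √(R + 40) = √(40 + R))
k(6, -39) + Y(u(E)) = 1/(6 - 39) + √(40 + 1) = 1/(-33) + √41 = -1/33 + √41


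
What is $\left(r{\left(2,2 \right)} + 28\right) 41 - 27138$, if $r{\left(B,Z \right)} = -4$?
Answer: $-26154$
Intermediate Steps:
$\left(r{\left(2,2 \right)} + 28\right) 41 - 27138 = \left(-4 + 28\right) 41 - 27138 = 24 \cdot 41 - 27138 = 984 - 27138 = -26154$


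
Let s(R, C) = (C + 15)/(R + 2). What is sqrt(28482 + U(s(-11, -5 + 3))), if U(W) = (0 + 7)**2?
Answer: sqrt(28531) ≈ 168.91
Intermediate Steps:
s(R, C) = (15 + C)/(2 + R)
U(W) = 49 (U(W) = 7**2 = 49)
sqrt(28482 + U(s(-11, -5 + 3))) = sqrt(28482 + 49) = sqrt(28531)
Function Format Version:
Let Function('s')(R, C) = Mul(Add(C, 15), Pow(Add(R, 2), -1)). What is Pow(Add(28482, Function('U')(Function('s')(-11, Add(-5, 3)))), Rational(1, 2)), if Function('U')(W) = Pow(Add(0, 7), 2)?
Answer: Pow(28531, Rational(1, 2)) ≈ 168.91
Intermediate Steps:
Function('s')(R, C) = Mul(Pow(Add(2, R), -1), Add(15, C)) (Function('s')(R, C) = Mul(Add(15, C), Pow(Add(2, R), -1)) = Mul(Pow(Add(2, R), -1), Add(15, C)))
Function('U')(W) = 49 (Function('U')(W) = Pow(7, 2) = 49)
Pow(Add(28482, Function('U')(Function('s')(-11, Add(-5, 3)))), Rational(1, 2)) = Pow(Add(28482, 49), Rational(1, 2)) = Pow(28531, Rational(1, 2))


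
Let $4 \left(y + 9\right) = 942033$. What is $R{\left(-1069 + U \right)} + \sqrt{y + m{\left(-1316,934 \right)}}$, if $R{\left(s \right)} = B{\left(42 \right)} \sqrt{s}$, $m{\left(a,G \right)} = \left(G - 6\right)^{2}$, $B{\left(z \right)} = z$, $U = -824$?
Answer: $\frac{13 \sqrt{25957}}{2} + 42 i \sqrt{1893} \approx 1047.2 + 1827.4 i$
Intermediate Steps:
$y = \frac{941997}{4}$ ($y = -9 + \frac{1}{4} \cdot 942033 = -9 + \frac{942033}{4} = \frac{941997}{4} \approx 2.355 \cdot 10^{5}$)
$m{\left(a,G \right)} = \left(-6 + G\right)^{2}$
$R{\left(s \right)} = 42 \sqrt{s}$
$R{\left(-1069 + U \right)} + \sqrt{y + m{\left(-1316,934 \right)}} = 42 \sqrt{-1069 - 824} + \sqrt{\frac{941997}{4} + \left(-6 + 934\right)^{2}} = 42 \sqrt{-1893} + \sqrt{\frac{941997}{4} + 928^{2}} = 42 i \sqrt{1893} + \sqrt{\frac{941997}{4} + 861184} = 42 i \sqrt{1893} + \sqrt{\frac{4386733}{4}} = 42 i \sqrt{1893} + \frac{13 \sqrt{25957}}{2} = \frac{13 \sqrt{25957}}{2} + 42 i \sqrt{1893}$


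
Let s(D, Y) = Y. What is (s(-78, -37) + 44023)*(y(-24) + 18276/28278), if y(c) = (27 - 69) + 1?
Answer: -2788521794/1571 ≈ -1.7750e+6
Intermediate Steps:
y(c) = -41 (y(c) = -42 + 1 = -41)
(s(-78, -37) + 44023)*(y(-24) + 18276/28278) = (-37 + 44023)*(-41 + 18276/28278) = 43986*(-41 + 18276*(1/28278)) = 43986*(-41 + 3046/4713) = 43986*(-190187/4713) = -2788521794/1571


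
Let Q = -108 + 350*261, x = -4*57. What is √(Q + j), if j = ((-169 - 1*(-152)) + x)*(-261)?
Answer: 3*√17243 ≈ 393.94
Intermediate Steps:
x = -228
Q = 91242 (Q = -108 + 91350 = 91242)
j = 63945 (j = ((-169 - 1*(-152)) - 228)*(-261) = ((-169 + 152) - 228)*(-261) = (-17 - 228)*(-261) = -245*(-261) = 63945)
√(Q + j) = √(91242 + 63945) = √155187 = 3*√17243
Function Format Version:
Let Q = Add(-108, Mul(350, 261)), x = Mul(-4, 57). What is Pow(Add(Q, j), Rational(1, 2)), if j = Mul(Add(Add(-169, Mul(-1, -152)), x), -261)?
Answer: Mul(3, Pow(17243, Rational(1, 2))) ≈ 393.94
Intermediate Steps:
x = -228
Q = 91242 (Q = Add(-108, 91350) = 91242)
j = 63945 (j = Mul(Add(Add(-169, Mul(-1, -152)), -228), -261) = Mul(Add(Add(-169, 152), -228), -261) = Mul(Add(-17, -228), -261) = Mul(-245, -261) = 63945)
Pow(Add(Q, j), Rational(1, 2)) = Pow(Add(91242, 63945), Rational(1, 2)) = Pow(155187, Rational(1, 2)) = Mul(3, Pow(17243, Rational(1, 2)))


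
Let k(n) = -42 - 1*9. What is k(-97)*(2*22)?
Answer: -2244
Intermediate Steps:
k(n) = -51 (k(n) = -42 - 9 = -51)
k(-97)*(2*22) = -102*22 = -51*44 = -2244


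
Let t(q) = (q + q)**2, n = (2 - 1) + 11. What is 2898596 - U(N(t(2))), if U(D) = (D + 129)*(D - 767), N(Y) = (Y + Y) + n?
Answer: 3023675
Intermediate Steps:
n = 12 (n = 1 + 11 = 12)
t(q) = 4*q**2 (t(q) = (2*q)**2 = 4*q**2)
N(Y) = 12 + 2*Y (N(Y) = (Y + Y) + 12 = 2*Y + 12 = 12 + 2*Y)
U(D) = (-767 + D)*(129 + D) (U(D) = (129 + D)*(-767 + D) = (-767 + D)*(129 + D))
2898596 - U(N(t(2))) = 2898596 - (-98943 + (12 + 2*(4*2**2))**2 - 638*(12 + 2*(4*2**2))) = 2898596 - (-98943 + (12 + 2*(4*4))**2 - 638*(12 + 2*(4*4))) = 2898596 - (-98943 + (12 + 2*16)**2 - 638*(12 + 2*16)) = 2898596 - (-98943 + (12 + 32)**2 - 638*(12 + 32)) = 2898596 - (-98943 + 44**2 - 638*44) = 2898596 - (-98943 + 1936 - 28072) = 2898596 - 1*(-125079) = 2898596 + 125079 = 3023675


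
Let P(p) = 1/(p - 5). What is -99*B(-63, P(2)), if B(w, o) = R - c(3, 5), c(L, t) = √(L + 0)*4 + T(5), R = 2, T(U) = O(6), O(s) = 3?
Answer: 99 + 396*√3 ≈ 784.89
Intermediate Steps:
T(U) = 3
c(L, t) = 3 + 4*√L (c(L, t) = √(L + 0)*4 + 3 = √L*4 + 3 = 4*√L + 3 = 3 + 4*√L)
P(p) = 1/(-5 + p)
B(w, o) = -1 - 4*√3 (B(w, o) = 2 - (3 + 4*√3) = 2 + (-3 - 4*√3) = -1 - 4*√3)
-99*B(-63, P(2)) = -99*(-1 - 4*√3) = 99 + 396*√3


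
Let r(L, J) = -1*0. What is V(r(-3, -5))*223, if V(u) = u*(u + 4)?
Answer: 0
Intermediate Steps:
r(L, J) = 0
V(u) = u*(4 + u)
V(r(-3, -5))*223 = (0*(4 + 0))*223 = (0*4)*223 = 0*223 = 0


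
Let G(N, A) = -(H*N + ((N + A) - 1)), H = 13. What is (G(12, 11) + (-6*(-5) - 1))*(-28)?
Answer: 4172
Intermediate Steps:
G(N, A) = 1 - A - 14*N (G(N, A) = -(13*N + ((N + A) - 1)) = -(13*N + ((A + N) - 1)) = -(13*N + (-1 + A + N)) = -(-1 + A + 14*N) = 1 - A - 14*N)
(G(12, 11) + (-6*(-5) - 1))*(-28) = ((1 - 1*11 - 14*12) + (-6*(-5) - 1))*(-28) = ((1 - 11 - 168) + (30 - 1))*(-28) = (-178 + 29)*(-28) = -149*(-28) = 4172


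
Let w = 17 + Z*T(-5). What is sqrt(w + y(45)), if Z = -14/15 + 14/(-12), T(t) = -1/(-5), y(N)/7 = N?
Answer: sqrt(33158)/10 ≈ 18.209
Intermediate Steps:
y(N) = 7*N
T(t) = 1/5 (T(t) = -1*(-1/5) = 1/5)
Z = -21/10 (Z = -14*1/15 + 14*(-1/12) = -14/15 - 7/6 = -21/10 ≈ -2.1000)
w = 829/50 (w = 17 - 21/10*1/5 = 17 - 21/50 = 829/50 ≈ 16.580)
sqrt(w + y(45)) = sqrt(829/50 + 7*45) = sqrt(829/50 + 315) = sqrt(16579/50) = sqrt(33158)/10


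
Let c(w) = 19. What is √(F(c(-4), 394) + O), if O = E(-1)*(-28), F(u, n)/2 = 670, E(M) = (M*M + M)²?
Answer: 2*√335 ≈ 36.606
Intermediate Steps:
E(M) = (M + M²)² (E(M) = (M² + M)² = (M + M²)²)
F(u, n) = 1340 (F(u, n) = 2*670 = 1340)
O = 0 (O = ((-1)²*(1 - 1)²)*(-28) = (1*0²)*(-28) = (1*0)*(-28) = 0*(-28) = 0)
√(F(c(-4), 394) + O) = √(1340 + 0) = √1340 = 2*√335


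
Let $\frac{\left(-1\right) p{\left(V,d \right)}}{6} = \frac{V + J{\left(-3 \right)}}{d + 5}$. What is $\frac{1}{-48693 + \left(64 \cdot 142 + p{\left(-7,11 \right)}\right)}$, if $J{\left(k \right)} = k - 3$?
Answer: $- \frac{8}{316801} \approx -2.5252 \cdot 10^{-5}$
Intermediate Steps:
$J{\left(k \right)} = -3 + k$ ($J{\left(k \right)} = k - 3 = -3 + k$)
$p{\left(V,d \right)} = - \frac{6 \left(-6 + V\right)}{5 + d}$ ($p{\left(V,d \right)} = - 6 \frac{V - 6}{d + 5} = - 6 \frac{V - 6}{5 + d} = - 6 \frac{-6 + V}{5 + d} = - \frac{6 \left(-6 + V\right)}{5 + d}$)
$\frac{1}{-48693 + \left(64 \cdot 142 + p{\left(-7,11 \right)}\right)} = \frac{1}{-48693 + \left(64 \cdot 142 + \frac{6 \left(6 - -7\right)}{5 + 11}\right)} = \frac{1}{-48693 + \left(9088 + \frac{6 \left(6 + 7\right)}{16}\right)} = \frac{1}{-48693 + \left(9088 + 6 \cdot \frac{1}{16} \cdot 13\right)} = \frac{1}{-48693 + \left(9088 + \frac{39}{8}\right)} = \frac{1}{-48693 + \frac{72743}{8}} = \frac{1}{- \frac{316801}{8}} = - \frac{8}{316801}$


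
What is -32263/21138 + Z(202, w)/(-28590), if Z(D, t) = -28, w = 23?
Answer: -51211517/33574190 ≈ -1.5253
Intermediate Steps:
-32263/21138 + Z(202, w)/(-28590) = -32263/21138 - 28/(-28590) = -32263*1/21138 - 28*(-1/28590) = -32263/21138 + 14/14295 = -51211517/33574190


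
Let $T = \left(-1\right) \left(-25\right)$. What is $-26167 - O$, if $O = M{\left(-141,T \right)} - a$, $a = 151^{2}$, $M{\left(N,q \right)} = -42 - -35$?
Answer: $-3359$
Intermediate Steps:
$T = 25$
$M{\left(N,q \right)} = -7$ ($M{\left(N,q \right)} = -42 + 35 = -7$)
$a = 22801$
$O = -22808$ ($O = -7 - 22801 = -22808$)
$-26167 - O = -26167 - -22808 = -26167 + 22808 = -3359$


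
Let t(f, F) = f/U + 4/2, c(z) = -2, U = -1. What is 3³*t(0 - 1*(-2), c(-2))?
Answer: 0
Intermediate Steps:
t(f, F) = 2 - f (t(f, F) = f/(-1) + 4/2 = f*(-1) + 4*(½) = -f + 2 = 2 - f)
3³*t(0 - 1*(-2), c(-2)) = 3³*(2 - (0 - 1*(-2))) = 27*(2 - (0 + 2)) = 27*(2 - 1*2) = 27*(2 - 2) = 27*0 = 0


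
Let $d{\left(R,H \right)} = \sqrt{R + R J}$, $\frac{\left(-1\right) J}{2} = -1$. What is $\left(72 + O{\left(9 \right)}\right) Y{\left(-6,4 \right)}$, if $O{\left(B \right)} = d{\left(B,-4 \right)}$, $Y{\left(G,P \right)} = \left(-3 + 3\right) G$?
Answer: $0$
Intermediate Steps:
$J = 2$ ($J = \left(-2\right) \left(-1\right) = 2$)
$Y{\left(G,P \right)} = 0$ ($Y{\left(G,P \right)} = 0 G = 0$)
$d{\left(R,H \right)} = \sqrt{3} \sqrt{R}$ ($d{\left(R,H \right)} = \sqrt{R + R 2} = \sqrt{R + 2 R} = \sqrt{3 R} = \sqrt{3} \sqrt{R}$)
$O{\left(B \right)} = \sqrt{3} \sqrt{B}$
$\left(72 + O{\left(9 \right)}\right) Y{\left(-6,4 \right)} = \left(72 + \sqrt{3} \sqrt{9}\right) 0 = \left(72 + \sqrt{3} \cdot 3\right) 0 = \left(72 + 3 \sqrt{3}\right) 0 = 0$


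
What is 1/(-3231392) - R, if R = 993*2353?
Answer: -7550241118369/3231392 ≈ -2.3365e+6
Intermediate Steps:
R = 2336529
1/(-3231392) - R = 1/(-3231392) - 1*2336529 = -1/3231392 - 2336529 = -7550241118369/3231392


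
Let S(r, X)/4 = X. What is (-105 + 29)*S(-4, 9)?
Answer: -2736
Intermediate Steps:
S(r, X) = 4*X
(-105 + 29)*S(-4, 9) = (-105 + 29)*(4*9) = -76*36 = -2736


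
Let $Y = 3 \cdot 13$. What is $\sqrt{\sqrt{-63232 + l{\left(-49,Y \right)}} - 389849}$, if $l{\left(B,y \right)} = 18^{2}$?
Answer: $\sqrt{-389849 + 2 i \sqrt{15727}} \approx 0.201 + 624.38 i$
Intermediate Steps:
$Y = 39$
$l{\left(B,y \right)} = 324$
$\sqrt{\sqrt{-63232 + l{\left(-49,Y \right)}} - 389849} = \sqrt{\sqrt{-63232 + 324} - 389849} = \sqrt{\sqrt{-62908} - 389849} = \sqrt{2 i \sqrt{15727} - 389849} = \sqrt{-389849 + 2 i \sqrt{15727}}$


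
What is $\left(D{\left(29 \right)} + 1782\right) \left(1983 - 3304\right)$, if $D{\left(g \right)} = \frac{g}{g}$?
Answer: $-2355343$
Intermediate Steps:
$D{\left(g \right)} = 1$
$\left(D{\left(29 \right)} + 1782\right) \left(1983 - 3304\right) = \left(1 + 1782\right) \left(1983 - 3304\right) = 1783 \left(-1321\right) = -2355343$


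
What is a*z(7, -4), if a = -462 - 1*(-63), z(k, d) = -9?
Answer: 3591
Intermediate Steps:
a = -399 (a = -462 + 63 = -399)
a*z(7, -4) = -399*(-9) = 3591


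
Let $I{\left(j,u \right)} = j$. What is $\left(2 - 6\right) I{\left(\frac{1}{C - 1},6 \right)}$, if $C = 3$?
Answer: $-2$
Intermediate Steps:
$\left(2 - 6\right) I{\left(\frac{1}{C - 1},6 \right)} = \frac{2 - 6}{3 - 1} = - \frac{4}{2} = \left(-4\right) \frac{1}{2} = -2$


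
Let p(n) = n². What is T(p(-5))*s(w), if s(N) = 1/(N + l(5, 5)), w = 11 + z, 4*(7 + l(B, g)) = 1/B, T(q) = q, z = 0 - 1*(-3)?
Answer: 500/141 ≈ 3.5461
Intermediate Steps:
z = 3 (z = 0 + 3 = 3)
l(B, g) = -7 + 1/(4*B)
w = 14 (w = 11 + 3 = 14)
s(N) = 1/(-139/20 + N) (s(N) = 1/(N + (-7 + (¼)/5)) = 1/(N + (-7 + (¼)*(⅕))) = 1/(N + (-7 + 1/20)) = 1/(N - 139/20) = 1/(-139/20 + N))
T(p(-5))*s(w) = (-5)²*(20/(-139 + 20*14)) = 25*(20/(-139 + 280)) = 25*(20/141) = 500/141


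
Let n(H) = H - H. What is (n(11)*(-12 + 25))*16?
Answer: 0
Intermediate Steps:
n(H) = 0
(n(11)*(-12 + 25))*16 = (0*(-12 + 25))*16 = (0*13)*16 = 0*16 = 0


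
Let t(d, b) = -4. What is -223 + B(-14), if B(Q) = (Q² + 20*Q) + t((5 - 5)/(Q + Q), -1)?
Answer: -311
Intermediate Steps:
B(Q) = -4 + Q² + 20*Q (B(Q) = (Q² + 20*Q) - 4 = -4 + Q² + 20*Q)
-223 + B(-14) = -223 + (-4 + (-14)² + 20*(-14)) = -223 + (-4 + 196 - 280) = -223 - 88 = -311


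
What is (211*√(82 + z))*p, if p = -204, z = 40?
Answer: -43044*√122 ≈ -4.7544e+5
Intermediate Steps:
(211*√(82 + z))*p = (211*√(82 + 40))*(-204) = (211*√122)*(-204) = -43044*√122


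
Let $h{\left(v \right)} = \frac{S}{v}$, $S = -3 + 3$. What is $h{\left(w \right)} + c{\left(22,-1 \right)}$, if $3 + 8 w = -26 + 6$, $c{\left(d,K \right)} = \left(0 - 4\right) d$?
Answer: $-88$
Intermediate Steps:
$S = 0$
$c{\left(d,K \right)} = - 4 d$
$w = - \frac{23}{8}$ ($w = - \frac{3}{8} + \frac{-26 + 6}{8} = - \frac{3}{8} + \frac{1}{8} \left(-20\right) = - \frac{3}{8} - \frac{5}{2} = - \frac{23}{8} \approx -2.875$)
$h{\left(v \right)} = 0$ ($h{\left(v \right)} = \frac{0}{v} = 0$)
$h{\left(w \right)} + c{\left(22,-1 \right)} = 0 - 88 = -88$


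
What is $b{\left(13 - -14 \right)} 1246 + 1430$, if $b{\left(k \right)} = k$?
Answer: $35072$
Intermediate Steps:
$b{\left(13 - -14 \right)} 1246 + 1430 = \left(13 - -14\right) 1246 + 1430 = \left(13 + 14\right) 1246 + 1430 = 27 \cdot 1246 + 1430 = 33642 + 1430 = 35072$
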